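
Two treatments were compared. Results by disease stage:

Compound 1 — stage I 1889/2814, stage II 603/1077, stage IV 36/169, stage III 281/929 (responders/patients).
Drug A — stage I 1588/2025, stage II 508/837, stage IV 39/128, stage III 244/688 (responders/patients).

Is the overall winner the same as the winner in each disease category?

Stage I: Compound 1 1889/2814 = 67.1%, Drug A 1588/2025 = 78.4% → Drug A
Stage II: Compound 1 603/1077 = 56.0%, Drug A 508/837 = 60.7% → Drug A
Stage IV: Compound 1 36/169 = 21.3%, Drug A 39/128 = 30.5% → Drug A
Stage III: Compound 1 281/929 = 30.2%, Drug A 244/688 = 35.5% → Drug A
Overall: Compound 1 2809/4989 = 56.3%, Drug A 2379/3678 = 64.7% → Drug A
Drug A wins overall and in every disease group — no reversal.

Yes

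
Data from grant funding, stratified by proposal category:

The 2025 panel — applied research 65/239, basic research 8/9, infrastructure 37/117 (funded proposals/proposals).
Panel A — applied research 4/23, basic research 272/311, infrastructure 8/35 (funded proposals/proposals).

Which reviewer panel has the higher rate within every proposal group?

the 2025 panel

Applied research: the 2025 panel 65/239 = 27.2%, Panel A 4/23 = 17.4% → the 2025 panel
Basic research: the 2025 panel 8/9 = 88.9%, Panel A 272/311 = 87.5% → the 2025 panel
Infrastructure: the 2025 panel 37/117 = 31.6%, Panel A 8/35 = 22.9% → the 2025 panel
The 2025 panel has the higher rate in all 3 groups.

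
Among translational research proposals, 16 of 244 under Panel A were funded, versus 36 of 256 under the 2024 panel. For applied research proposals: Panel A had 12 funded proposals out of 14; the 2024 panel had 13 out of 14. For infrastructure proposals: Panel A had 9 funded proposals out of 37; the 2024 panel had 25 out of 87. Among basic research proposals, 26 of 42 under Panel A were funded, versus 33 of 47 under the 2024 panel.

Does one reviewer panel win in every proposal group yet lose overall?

Translational research: Panel A 16/244 = 6.6%, the 2024 panel 36/256 = 14.1% → the 2024 panel
Applied research: Panel A 12/14 = 85.7%, the 2024 panel 13/14 = 92.9% → the 2024 panel
Infrastructure: Panel A 9/37 = 24.3%, the 2024 panel 25/87 = 28.7% → the 2024 panel
Basic research: Panel A 26/42 = 61.9%, the 2024 panel 33/47 = 70.2% → the 2024 panel
Overall: Panel A 63/337 = 18.7%, the 2024 panel 107/404 = 26.5% → the 2024 panel
The 2024 panel wins overall and in every proposal group — no reversal.

No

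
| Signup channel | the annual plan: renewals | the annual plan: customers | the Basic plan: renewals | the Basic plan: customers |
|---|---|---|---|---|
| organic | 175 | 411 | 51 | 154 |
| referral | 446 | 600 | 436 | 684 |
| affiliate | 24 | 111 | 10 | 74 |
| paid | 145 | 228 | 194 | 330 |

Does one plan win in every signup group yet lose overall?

No

Organic: the annual plan 175/411 = 42.6%, the Basic plan 51/154 = 33.1% → the annual plan
Referral: the annual plan 446/600 = 74.3%, the Basic plan 436/684 = 63.7% → the annual plan
Affiliate: the annual plan 24/111 = 21.6%, the Basic plan 10/74 = 13.5% → the annual plan
Paid: the annual plan 145/228 = 63.6%, the Basic plan 194/330 = 58.8% → the annual plan
Overall: the annual plan 790/1350 = 58.5%, the Basic plan 691/1242 = 55.6% → the annual plan
The annual plan wins overall and in every signup group — no reversal.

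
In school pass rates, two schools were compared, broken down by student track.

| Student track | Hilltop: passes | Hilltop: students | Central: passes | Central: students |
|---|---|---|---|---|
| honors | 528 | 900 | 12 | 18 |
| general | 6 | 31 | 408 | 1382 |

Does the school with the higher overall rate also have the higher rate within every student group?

Honors: Hilltop 528/900 = 58.7%, Central 12/18 = 66.7% → Central
General: Hilltop 6/31 = 19.4%, Central 408/1382 = 29.5% → Central
Overall: Hilltop 534/931 = 57.4%, Central 420/1400 = 30.0% → Hilltop
Central wins each student group but Hilltop wins overall — the comparison reverses. Central's students skew toward general, which has a lower base rate.

No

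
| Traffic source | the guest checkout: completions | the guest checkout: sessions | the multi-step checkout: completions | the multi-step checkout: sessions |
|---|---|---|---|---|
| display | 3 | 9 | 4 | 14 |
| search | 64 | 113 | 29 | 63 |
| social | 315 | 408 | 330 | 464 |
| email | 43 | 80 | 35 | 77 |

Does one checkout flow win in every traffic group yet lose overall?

Display: the guest checkout 3/9 = 33.3%, the multi-step checkout 4/14 = 28.6% → the guest checkout
Search: the guest checkout 64/113 = 56.6%, the multi-step checkout 29/63 = 46.0% → the guest checkout
Social: the guest checkout 315/408 = 77.2%, the multi-step checkout 330/464 = 71.1% → the guest checkout
Email: the guest checkout 43/80 = 53.8%, the multi-step checkout 35/77 = 45.5% → the guest checkout
Overall: the guest checkout 425/610 = 69.7%, the multi-step checkout 398/618 = 64.4% → the guest checkout
The guest checkout wins overall and in every traffic group — no reversal.

No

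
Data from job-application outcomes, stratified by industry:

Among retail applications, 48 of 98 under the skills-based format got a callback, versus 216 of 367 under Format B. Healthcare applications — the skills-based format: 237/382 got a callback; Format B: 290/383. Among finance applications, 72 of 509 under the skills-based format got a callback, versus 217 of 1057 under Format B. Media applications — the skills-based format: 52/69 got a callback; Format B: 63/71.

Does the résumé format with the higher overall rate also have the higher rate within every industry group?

Yes

Retail: the skills-based format 48/98 = 49.0%, Format B 216/367 = 58.9% → Format B
Healthcare: the skills-based format 237/382 = 62.0%, Format B 290/383 = 75.7% → Format B
Finance: the skills-based format 72/509 = 14.1%, Format B 217/1057 = 20.5% → Format B
Media: the skills-based format 52/69 = 75.4%, Format B 63/71 = 88.7% → Format B
Overall: the skills-based format 409/1058 = 38.7%, Format B 786/1878 = 41.9% → Format B
Format B wins overall and in every industry group — no reversal.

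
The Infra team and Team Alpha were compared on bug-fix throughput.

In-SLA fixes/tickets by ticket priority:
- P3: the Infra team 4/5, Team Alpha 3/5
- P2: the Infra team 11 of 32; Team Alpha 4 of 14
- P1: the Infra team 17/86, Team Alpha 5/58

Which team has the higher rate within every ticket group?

the Infra team

P3: the Infra team 4/5 = 80.0%, Team Alpha 3/5 = 60.0% → the Infra team
P2: the Infra team 11/32 = 34.4%, Team Alpha 4/14 = 28.6% → the Infra team
P1: the Infra team 17/86 = 19.8%, Team Alpha 5/58 = 8.6% → the Infra team
The Infra team has the higher rate in all 3 groups.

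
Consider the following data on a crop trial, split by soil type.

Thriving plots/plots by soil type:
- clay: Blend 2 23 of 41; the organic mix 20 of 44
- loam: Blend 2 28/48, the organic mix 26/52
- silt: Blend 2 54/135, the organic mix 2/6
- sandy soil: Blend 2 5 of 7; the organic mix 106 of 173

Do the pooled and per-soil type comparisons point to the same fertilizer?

No

Clay: Blend 2 23/41 = 56.1%, the organic mix 20/44 = 45.5% → Blend 2
Loam: Blend 2 28/48 = 58.3%, the organic mix 26/52 = 50.0% → Blend 2
Silt: Blend 2 54/135 = 40.0%, the organic mix 2/6 = 33.3% → Blend 2
Sandy soil: Blend 2 5/7 = 71.4%, the organic mix 106/173 = 61.3% → Blend 2
Overall: Blend 2 110/231 = 47.6%, the organic mix 154/275 = 56.0% → the organic mix
Blend 2 wins each soil group but the organic mix wins overall — the comparison reverses. Blend 2's plots skew toward silt, which has a lower base rate.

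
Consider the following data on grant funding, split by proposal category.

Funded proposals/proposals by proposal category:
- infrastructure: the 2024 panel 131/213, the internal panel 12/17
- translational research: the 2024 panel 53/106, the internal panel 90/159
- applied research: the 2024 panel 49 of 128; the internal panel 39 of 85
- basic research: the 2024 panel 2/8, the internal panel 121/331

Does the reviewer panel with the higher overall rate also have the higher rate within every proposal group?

No

Infrastructure: the 2024 panel 131/213 = 61.5%, the internal panel 12/17 = 70.6% → the internal panel
Translational research: the 2024 panel 53/106 = 50.0%, the internal panel 90/159 = 56.6% → the internal panel
Applied research: the 2024 panel 49/128 = 38.3%, the internal panel 39/85 = 45.9% → the internal panel
Basic research: the 2024 panel 2/8 = 25.0%, the internal panel 121/331 = 36.6% → the internal panel
Overall: the 2024 panel 235/455 = 51.6%, the internal panel 262/592 = 44.3% → the 2024 panel
The internal panel wins each proposal group but the 2024 panel wins overall — the comparison reverses. The internal panel's proposals skew toward basic research, which has a lower base rate.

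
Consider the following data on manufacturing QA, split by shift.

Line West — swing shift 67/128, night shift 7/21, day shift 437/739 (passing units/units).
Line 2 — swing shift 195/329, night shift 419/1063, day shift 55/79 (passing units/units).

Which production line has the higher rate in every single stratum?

Swing shift: Line West 67/128 = 52.3%, Line 2 195/329 = 59.3% → Line 2
Night shift: Line West 7/21 = 33.3%, Line 2 419/1063 = 39.4% → Line 2
Day shift: Line West 437/739 = 59.1%, Line 2 55/79 = 69.6% → Line 2
Line 2 has the higher rate in all 3 groups.

Line 2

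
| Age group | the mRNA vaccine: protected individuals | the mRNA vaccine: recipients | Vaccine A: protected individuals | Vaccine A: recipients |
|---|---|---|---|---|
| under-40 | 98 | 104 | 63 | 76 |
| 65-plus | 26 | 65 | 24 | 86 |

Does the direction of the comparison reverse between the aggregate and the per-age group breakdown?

No

Under-40: the mRNA vaccine 98/104 = 94.2%, Vaccine A 63/76 = 82.9% → the mRNA vaccine
65-plus: the mRNA vaccine 26/65 = 40.0%, Vaccine A 24/86 = 27.9% → the mRNA vaccine
Overall: the mRNA vaccine 124/169 = 73.4%, Vaccine A 87/162 = 53.7% → the mRNA vaccine
The mRNA vaccine wins overall and in every age group — no reversal.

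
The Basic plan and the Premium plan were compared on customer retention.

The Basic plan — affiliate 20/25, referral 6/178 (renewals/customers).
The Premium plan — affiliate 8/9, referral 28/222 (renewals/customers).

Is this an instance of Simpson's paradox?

No

Affiliate: the Basic plan 20/25 = 80.0%, the Premium plan 8/9 = 88.9% → the Premium plan
Referral: the Basic plan 6/178 = 3.4%, the Premium plan 28/222 = 12.6% → the Premium plan
Overall: the Basic plan 26/203 = 12.8%, the Premium plan 36/231 = 15.6% → the Premium plan
The Premium plan wins overall and in every signup group — no reversal.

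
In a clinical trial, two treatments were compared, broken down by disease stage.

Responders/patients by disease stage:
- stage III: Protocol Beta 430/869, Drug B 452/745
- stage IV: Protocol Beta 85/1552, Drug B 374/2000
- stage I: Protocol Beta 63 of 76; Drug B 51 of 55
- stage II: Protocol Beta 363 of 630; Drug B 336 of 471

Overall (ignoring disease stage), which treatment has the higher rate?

Drug B

Stage III: Protocol Beta 430/869 = 49.5%, Drug B 452/745 = 60.7% → Drug B
Stage IV: Protocol Beta 85/1552 = 5.5%, Drug B 374/2000 = 18.7% → Drug B
Stage I: Protocol Beta 63/76 = 82.9%, Drug B 51/55 = 92.7% → Drug B
Stage II: Protocol Beta 363/630 = 57.6%, Drug B 336/471 = 71.3% → Drug B
Overall: Protocol Beta 941/3127 = 30.1%, Drug B 1213/3271 = 37.1% → Drug B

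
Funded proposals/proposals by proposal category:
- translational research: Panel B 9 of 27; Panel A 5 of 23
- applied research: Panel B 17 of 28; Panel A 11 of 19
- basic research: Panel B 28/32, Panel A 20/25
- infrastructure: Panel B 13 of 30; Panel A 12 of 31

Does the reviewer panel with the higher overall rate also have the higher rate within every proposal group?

Yes

Translational research: Panel B 9/27 = 33.3%, Panel A 5/23 = 21.7% → Panel B
Applied research: Panel B 17/28 = 60.7%, Panel A 11/19 = 57.9% → Panel B
Basic research: Panel B 28/32 = 87.5%, Panel A 20/25 = 80.0% → Panel B
Infrastructure: Panel B 13/30 = 43.3%, Panel A 12/31 = 38.7% → Panel B
Overall: Panel B 67/117 = 57.3%, Panel A 48/98 = 49.0% → Panel B
Panel B wins overall and in every proposal group — no reversal.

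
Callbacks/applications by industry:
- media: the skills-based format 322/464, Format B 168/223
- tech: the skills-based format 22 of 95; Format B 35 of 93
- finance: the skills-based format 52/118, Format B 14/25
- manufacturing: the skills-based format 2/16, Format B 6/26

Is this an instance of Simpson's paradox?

Media: the skills-based format 322/464 = 69.4%, Format B 168/223 = 75.3% → Format B
Tech: the skills-based format 22/95 = 23.2%, Format B 35/93 = 37.6% → Format B
Finance: the skills-based format 52/118 = 44.1%, Format B 14/25 = 56.0% → Format B
Manufacturing: the skills-based format 2/16 = 12.5%, Format B 6/26 = 23.1% → Format B
Overall: the skills-based format 398/693 = 57.4%, Format B 223/367 = 60.8% → Format B
Format B wins overall and in every industry group — no reversal.

No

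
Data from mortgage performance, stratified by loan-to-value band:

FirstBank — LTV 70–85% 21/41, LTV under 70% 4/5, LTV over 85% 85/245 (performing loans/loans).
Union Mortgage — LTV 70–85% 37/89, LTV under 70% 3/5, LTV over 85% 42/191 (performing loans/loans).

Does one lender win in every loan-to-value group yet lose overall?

No

LTV 70–85%: FirstBank 21/41 = 51.2%, Union Mortgage 37/89 = 41.6% → FirstBank
LTV under 70%: FirstBank 4/5 = 80.0%, Union Mortgage 3/5 = 60.0% → FirstBank
LTV over 85%: FirstBank 85/245 = 34.7%, Union Mortgage 42/191 = 22.0% → FirstBank
Overall: FirstBank 110/291 = 37.8%, Union Mortgage 82/285 = 28.8% → FirstBank
FirstBank wins overall and in every loan-to-value group — no reversal.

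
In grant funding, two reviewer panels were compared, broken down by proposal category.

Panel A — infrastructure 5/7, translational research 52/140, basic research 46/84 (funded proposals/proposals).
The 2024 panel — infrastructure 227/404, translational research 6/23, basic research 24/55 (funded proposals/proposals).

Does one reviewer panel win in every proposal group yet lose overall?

Yes

Infrastructure: Panel A 5/7 = 71.4%, the 2024 panel 227/404 = 56.2% → Panel A
Translational research: Panel A 52/140 = 37.1%, the 2024 panel 6/23 = 26.1% → Panel A
Basic research: Panel A 46/84 = 54.8%, the 2024 panel 24/55 = 43.6% → Panel A
Overall: Panel A 103/231 = 44.6%, the 2024 panel 257/482 = 53.3% → the 2024 panel
Panel A wins each proposal group but the 2024 panel wins overall — the comparison reverses. Panel A's proposals skew toward translational research, which has a lower base rate.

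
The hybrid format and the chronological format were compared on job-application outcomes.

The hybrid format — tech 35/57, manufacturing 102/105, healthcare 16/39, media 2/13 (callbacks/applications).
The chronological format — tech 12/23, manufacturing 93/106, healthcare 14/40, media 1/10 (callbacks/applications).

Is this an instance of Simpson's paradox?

No

Tech: the hybrid format 35/57 = 61.4%, the chronological format 12/23 = 52.2% → the hybrid format
Manufacturing: the hybrid format 102/105 = 97.1%, the chronological format 93/106 = 87.7% → the hybrid format
Healthcare: the hybrid format 16/39 = 41.0%, the chronological format 14/40 = 35.0% → the hybrid format
Media: the hybrid format 2/13 = 15.4%, the chronological format 1/10 = 10.0% → the hybrid format
Overall: the hybrid format 155/214 = 72.4%, the chronological format 120/179 = 67.0% → the hybrid format
The hybrid format wins overall and in every industry group — no reversal.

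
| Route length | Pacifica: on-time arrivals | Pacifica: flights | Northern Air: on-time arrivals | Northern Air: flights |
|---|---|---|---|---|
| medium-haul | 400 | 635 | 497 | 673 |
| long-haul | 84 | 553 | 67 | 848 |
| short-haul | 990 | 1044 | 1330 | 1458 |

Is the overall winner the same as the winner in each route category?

No

Medium-haul: Pacifica 400/635 = 63.0%, Northern Air 497/673 = 73.8% → Northern Air
Long-haul: Pacifica 84/553 = 15.2%, Northern Air 67/848 = 7.9% → Pacifica
Short-haul: Pacifica 990/1044 = 94.8%, Northern Air 1330/1458 = 91.2% → Pacifica
Overall: Pacifica 1474/2232 = 66.0%, Northern Air 1894/2979 = 63.6% → Pacifica
Neither sweeps: Pacifica wins 2 of 3 groups, Northern Air wins 1. Pacifica wins overall but not every group — no Simpson reversal.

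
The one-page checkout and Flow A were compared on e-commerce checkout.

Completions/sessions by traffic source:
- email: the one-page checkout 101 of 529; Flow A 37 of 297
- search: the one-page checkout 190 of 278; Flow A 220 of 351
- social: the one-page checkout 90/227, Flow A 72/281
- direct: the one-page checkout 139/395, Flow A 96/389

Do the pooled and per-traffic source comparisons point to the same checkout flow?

Email: the one-page checkout 101/529 = 19.1%, Flow A 37/297 = 12.5% → the one-page checkout
Search: the one-page checkout 190/278 = 68.3%, Flow A 220/351 = 62.7% → the one-page checkout
Social: the one-page checkout 90/227 = 39.6%, Flow A 72/281 = 25.6% → the one-page checkout
Direct: the one-page checkout 139/395 = 35.2%, Flow A 96/389 = 24.7% → the one-page checkout
Overall: the one-page checkout 520/1429 = 36.4%, Flow A 425/1318 = 32.2% → the one-page checkout
The one-page checkout wins overall and in every traffic group — no reversal.

Yes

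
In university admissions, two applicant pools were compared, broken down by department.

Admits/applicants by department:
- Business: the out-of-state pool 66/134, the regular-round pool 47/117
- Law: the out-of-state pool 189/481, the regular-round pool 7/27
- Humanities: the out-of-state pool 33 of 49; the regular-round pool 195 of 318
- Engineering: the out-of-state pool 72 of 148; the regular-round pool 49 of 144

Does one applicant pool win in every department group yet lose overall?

Yes

Business: the out-of-state pool 66/134 = 49.3%, the regular-round pool 47/117 = 40.2% → the out-of-state pool
Law: the out-of-state pool 189/481 = 39.3%, the regular-round pool 7/27 = 25.9% → the out-of-state pool
Humanities: the out-of-state pool 33/49 = 67.3%, the regular-round pool 195/318 = 61.3% → the out-of-state pool
Engineering: the out-of-state pool 72/148 = 48.6%, the regular-round pool 49/144 = 34.0% → the out-of-state pool
Overall: the out-of-state pool 360/812 = 44.3%, the regular-round pool 298/606 = 49.2% → the regular-round pool
The out-of-state pool wins each department group but the regular-round pool wins overall — the comparison reverses. The out-of-state pool's applicants skew toward Law, which has a lower base rate.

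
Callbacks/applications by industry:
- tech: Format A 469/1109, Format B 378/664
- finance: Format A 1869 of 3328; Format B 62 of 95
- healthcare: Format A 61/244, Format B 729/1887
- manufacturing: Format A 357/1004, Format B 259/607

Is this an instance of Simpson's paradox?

Yes

Tech: Format A 469/1109 = 42.3%, Format B 378/664 = 56.9% → Format B
Finance: Format A 1869/3328 = 56.2%, Format B 62/95 = 65.3% → Format B
Healthcare: Format A 61/244 = 25.0%, Format B 729/1887 = 38.6% → Format B
Manufacturing: Format A 357/1004 = 35.6%, Format B 259/607 = 42.7% → Format B
Overall: Format A 2756/5685 = 48.5%, Format B 1428/3253 = 43.9% → Format A
Format B wins each industry group but Format A wins overall — the comparison reverses. Format B's applications skew toward healthcare, which has a lower base rate.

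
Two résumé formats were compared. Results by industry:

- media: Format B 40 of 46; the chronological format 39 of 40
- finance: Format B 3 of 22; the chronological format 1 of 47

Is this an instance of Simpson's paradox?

No

Media: Format B 40/46 = 87.0%, the chronological format 39/40 = 97.5% → the chronological format
Finance: Format B 3/22 = 13.6%, the chronological format 1/47 = 2.1% → Format B
Overall: Format B 43/68 = 63.2%, the chronological format 40/87 = 46.0% → Format B
Neither sweeps: Format B wins 1 of 2 groups, the chronological format wins 1. Format B wins overall but not every group — no Simpson reversal.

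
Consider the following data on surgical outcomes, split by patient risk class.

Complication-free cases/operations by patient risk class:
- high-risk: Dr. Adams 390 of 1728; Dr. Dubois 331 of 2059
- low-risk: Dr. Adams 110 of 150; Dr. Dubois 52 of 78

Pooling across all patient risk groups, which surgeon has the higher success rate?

High-risk: Dr. Adams 390/1728 = 22.6%, Dr. Dubois 331/2059 = 16.1% → Dr. Adams
Low-risk: Dr. Adams 110/150 = 73.3%, Dr. Dubois 52/78 = 66.7% → Dr. Adams
Overall: Dr. Adams 500/1878 = 26.6%, Dr. Dubois 383/2137 = 17.9% → Dr. Adams

Dr. Adams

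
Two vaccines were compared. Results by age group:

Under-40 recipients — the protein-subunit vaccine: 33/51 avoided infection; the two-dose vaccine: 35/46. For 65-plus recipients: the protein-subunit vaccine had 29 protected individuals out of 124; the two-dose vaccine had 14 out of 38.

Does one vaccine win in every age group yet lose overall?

Under-40: the protein-subunit vaccine 33/51 = 64.7%, the two-dose vaccine 35/46 = 76.1% → the two-dose vaccine
65-plus: the protein-subunit vaccine 29/124 = 23.4%, the two-dose vaccine 14/38 = 36.8% → the two-dose vaccine
Overall: the protein-subunit vaccine 62/175 = 35.4%, the two-dose vaccine 49/84 = 58.3% → the two-dose vaccine
The two-dose vaccine wins overall and in every age group — no reversal.

No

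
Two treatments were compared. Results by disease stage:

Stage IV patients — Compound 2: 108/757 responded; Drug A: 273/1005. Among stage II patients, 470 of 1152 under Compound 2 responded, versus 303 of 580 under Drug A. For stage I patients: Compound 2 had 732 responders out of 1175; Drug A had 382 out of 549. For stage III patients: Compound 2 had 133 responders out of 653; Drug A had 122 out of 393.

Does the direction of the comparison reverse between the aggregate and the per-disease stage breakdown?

Stage IV: Compound 2 108/757 = 14.3%, Drug A 273/1005 = 27.2% → Drug A
Stage II: Compound 2 470/1152 = 40.8%, Drug A 303/580 = 52.2% → Drug A
Stage I: Compound 2 732/1175 = 62.3%, Drug A 382/549 = 69.6% → Drug A
Stage III: Compound 2 133/653 = 20.4%, Drug A 122/393 = 31.0% → Drug A
Overall: Compound 2 1443/3737 = 38.6%, Drug A 1080/2527 = 42.7% → Drug A
Drug A wins overall and in every disease group — no reversal.

No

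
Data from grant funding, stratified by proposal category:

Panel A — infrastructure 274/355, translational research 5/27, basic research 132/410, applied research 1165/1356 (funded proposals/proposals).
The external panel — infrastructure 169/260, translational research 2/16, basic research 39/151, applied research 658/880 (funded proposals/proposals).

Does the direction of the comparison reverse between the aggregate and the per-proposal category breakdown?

No

Infrastructure: Panel A 274/355 = 77.2%, the external panel 169/260 = 65.0% → Panel A
Translational research: Panel A 5/27 = 18.5%, the external panel 2/16 = 12.5% → Panel A
Basic research: Panel A 132/410 = 32.2%, the external panel 39/151 = 25.8% → Panel A
Applied research: Panel A 1165/1356 = 85.9%, the external panel 658/880 = 74.8% → Panel A
Overall: Panel A 1576/2148 = 73.4%, the external panel 868/1307 = 66.4% → Panel A
Panel A wins overall and in every proposal group — no reversal.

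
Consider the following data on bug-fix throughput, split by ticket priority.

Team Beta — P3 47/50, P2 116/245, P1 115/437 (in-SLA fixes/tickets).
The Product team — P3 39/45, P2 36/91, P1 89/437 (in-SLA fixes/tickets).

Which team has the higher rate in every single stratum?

P3: Team Beta 47/50 = 94.0%, the Product team 39/45 = 86.7% → Team Beta
P2: Team Beta 116/245 = 47.3%, the Product team 36/91 = 39.6% → Team Beta
P1: Team Beta 115/437 = 26.3%, the Product team 89/437 = 20.4% → Team Beta
Team Beta has the higher rate in all 3 groups.

Team Beta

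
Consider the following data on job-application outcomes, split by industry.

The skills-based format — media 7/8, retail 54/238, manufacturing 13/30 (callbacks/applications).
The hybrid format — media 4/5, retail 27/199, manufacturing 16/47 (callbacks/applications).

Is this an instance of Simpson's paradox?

No

Media: the skills-based format 7/8 = 87.5%, the hybrid format 4/5 = 80.0% → the skills-based format
Retail: the skills-based format 54/238 = 22.7%, the hybrid format 27/199 = 13.6% → the skills-based format
Manufacturing: the skills-based format 13/30 = 43.3%, the hybrid format 16/47 = 34.0% → the skills-based format
Overall: the skills-based format 74/276 = 26.8%, the hybrid format 47/251 = 18.7% → the skills-based format
The skills-based format wins overall and in every industry group — no reversal.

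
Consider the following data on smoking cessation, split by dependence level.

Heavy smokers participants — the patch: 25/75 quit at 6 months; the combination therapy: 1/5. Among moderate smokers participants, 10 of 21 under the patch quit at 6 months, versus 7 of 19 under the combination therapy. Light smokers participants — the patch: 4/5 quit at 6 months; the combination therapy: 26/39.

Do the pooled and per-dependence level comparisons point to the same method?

Heavy smokers: the patch 25/75 = 33.3%, the combination therapy 1/5 = 20.0% → the patch
Moderate smokers: the patch 10/21 = 47.6%, the combination therapy 7/19 = 36.8% → the patch
Light smokers: the patch 4/5 = 80.0%, the combination therapy 26/39 = 66.7% → the patch
Overall: the patch 39/101 = 38.6%, the combination therapy 34/63 = 54.0% → the combination therapy
The patch wins each dependence group but the combination therapy wins overall — the comparison reverses. The patch's participants skew toward heavy smokers, which has a lower base rate.

No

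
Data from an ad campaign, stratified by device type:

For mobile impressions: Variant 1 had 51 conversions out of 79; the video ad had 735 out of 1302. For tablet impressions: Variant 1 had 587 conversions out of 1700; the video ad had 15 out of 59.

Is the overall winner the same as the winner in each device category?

No

Mobile: Variant 1 51/79 = 64.6%, the video ad 735/1302 = 56.5% → Variant 1
Tablet: Variant 1 587/1700 = 34.5%, the video ad 15/59 = 25.4% → Variant 1
Overall: Variant 1 638/1779 = 35.9%, the video ad 750/1361 = 55.1% → the video ad
Variant 1 wins each device group but the video ad wins overall — the comparison reverses. Variant 1's impressions skew toward tablet, which has a lower base rate.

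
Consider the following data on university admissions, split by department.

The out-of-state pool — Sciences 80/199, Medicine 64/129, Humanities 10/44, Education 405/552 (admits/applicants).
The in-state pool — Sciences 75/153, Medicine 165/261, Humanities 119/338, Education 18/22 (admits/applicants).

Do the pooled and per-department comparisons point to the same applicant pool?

Sciences: the out-of-state pool 80/199 = 40.2%, the in-state pool 75/153 = 49.0% → the in-state pool
Medicine: the out-of-state pool 64/129 = 49.6%, the in-state pool 165/261 = 63.2% → the in-state pool
Humanities: the out-of-state pool 10/44 = 22.7%, the in-state pool 119/338 = 35.2% → the in-state pool
Education: the out-of-state pool 405/552 = 73.4%, the in-state pool 18/22 = 81.8% → the in-state pool
Overall: the out-of-state pool 559/924 = 60.5%, the in-state pool 377/774 = 48.7% → the out-of-state pool
The in-state pool wins each department group but the out-of-state pool wins overall — the comparison reverses. The in-state pool's applicants skew toward Humanities, which has a lower base rate.

No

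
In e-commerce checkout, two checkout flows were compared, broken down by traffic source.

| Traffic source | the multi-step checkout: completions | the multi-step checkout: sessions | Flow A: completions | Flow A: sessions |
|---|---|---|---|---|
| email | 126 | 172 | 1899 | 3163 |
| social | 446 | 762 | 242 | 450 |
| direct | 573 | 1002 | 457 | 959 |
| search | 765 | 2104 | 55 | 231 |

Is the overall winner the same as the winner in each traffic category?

Email: the multi-step checkout 126/172 = 73.3%, Flow A 1899/3163 = 60.0% → the multi-step checkout
Social: the multi-step checkout 446/762 = 58.5%, Flow A 242/450 = 53.8% → the multi-step checkout
Direct: the multi-step checkout 573/1002 = 57.2%, Flow A 457/959 = 47.7% → the multi-step checkout
Search: the multi-step checkout 765/2104 = 36.4%, Flow A 55/231 = 23.8% → the multi-step checkout
Overall: the multi-step checkout 1910/4040 = 47.3%, Flow A 2653/4803 = 55.2% → Flow A
The multi-step checkout wins each traffic group but Flow A wins overall — the comparison reverses. The multi-step checkout's sessions skew toward search, which has a lower base rate.

No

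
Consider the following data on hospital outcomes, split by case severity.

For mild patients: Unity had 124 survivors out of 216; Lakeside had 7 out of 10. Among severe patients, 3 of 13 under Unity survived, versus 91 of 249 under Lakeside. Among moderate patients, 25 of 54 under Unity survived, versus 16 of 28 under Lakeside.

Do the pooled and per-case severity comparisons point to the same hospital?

Mild: Unity 124/216 = 57.4%, Lakeside 7/10 = 70.0% → Lakeside
Severe: Unity 3/13 = 23.1%, Lakeside 91/249 = 36.5% → Lakeside
Moderate: Unity 25/54 = 46.3%, Lakeside 16/28 = 57.1% → Lakeside
Overall: Unity 152/283 = 53.7%, Lakeside 114/287 = 39.7% → Unity
Lakeside wins each case group but Unity wins overall — the comparison reverses. Lakeside's patients skew toward severe, which has a lower base rate.

No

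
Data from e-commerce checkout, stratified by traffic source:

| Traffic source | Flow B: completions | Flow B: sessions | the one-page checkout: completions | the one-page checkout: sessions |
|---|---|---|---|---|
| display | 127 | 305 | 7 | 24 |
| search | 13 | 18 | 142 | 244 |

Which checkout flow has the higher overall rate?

Display: Flow B 127/305 = 41.6%, the one-page checkout 7/24 = 29.2% → Flow B
Search: Flow B 13/18 = 72.2%, the one-page checkout 142/244 = 58.2% → Flow B
Overall: Flow B 140/323 = 43.3%, the one-page checkout 149/268 = 55.6% → the one-page checkout
(Flow B wins every traffic group but the one-page checkout wins overall — Flow B's sessions skew toward the low-rate display group.)

the one-page checkout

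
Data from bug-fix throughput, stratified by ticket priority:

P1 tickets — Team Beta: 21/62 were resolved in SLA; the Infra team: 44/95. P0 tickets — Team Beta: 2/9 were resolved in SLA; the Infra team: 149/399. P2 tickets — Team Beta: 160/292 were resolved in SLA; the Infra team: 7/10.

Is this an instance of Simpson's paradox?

Yes

P1: Team Beta 21/62 = 33.9%, the Infra team 44/95 = 46.3% → the Infra team
P0: Team Beta 2/9 = 22.2%, the Infra team 149/399 = 37.3% → the Infra team
P2: Team Beta 160/292 = 54.8%, the Infra team 7/10 = 70.0% → the Infra team
Overall: Team Beta 183/363 = 50.4%, the Infra team 200/504 = 39.7% → Team Beta
The Infra team wins each ticket group but Team Beta wins overall — the comparison reverses. The Infra team's tickets skew toward P0, which has a lower base rate.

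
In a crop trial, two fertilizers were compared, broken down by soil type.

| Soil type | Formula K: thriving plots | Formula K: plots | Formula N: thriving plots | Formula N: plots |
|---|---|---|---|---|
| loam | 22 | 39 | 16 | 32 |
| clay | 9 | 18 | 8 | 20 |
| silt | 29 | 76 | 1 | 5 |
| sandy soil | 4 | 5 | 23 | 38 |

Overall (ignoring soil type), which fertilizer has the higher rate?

Loam: Formula K 22/39 = 56.4%, Formula N 16/32 = 50.0% → Formula K
Clay: Formula K 9/18 = 50.0%, Formula N 8/20 = 40.0% → Formula K
Silt: Formula K 29/76 = 38.2%, Formula N 1/5 = 20.0% → Formula K
Sandy soil: Formula K 4/5 = 80.0%, Formula N 23/38 = 60.5% → Formula K
Overall: Formula K 64/138 = 46.4%, Formula N 48/95 = 50.5% → Formula N
(Formula K wins every soil group but Formula N wins overall — Formula K's plots skew toward the low-rate silt group.)

Formula N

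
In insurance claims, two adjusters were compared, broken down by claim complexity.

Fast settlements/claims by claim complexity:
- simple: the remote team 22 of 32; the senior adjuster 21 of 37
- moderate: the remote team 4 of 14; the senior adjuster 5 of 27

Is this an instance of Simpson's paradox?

Simple: the remote team 22/32 = 68.8%, the senior adjuster 21/37 = 56.8% → the remote team
Moderate: the remote team 4/14 = 28.6%, the senior adjuster 5/27 = 18.5% → the remote team
Overall: the remote team 26/46 = 56.5%, the senior adjuster 26/64 = 40.6% → the remote team
The remote team wins overall and in every claim group — no reversal.

No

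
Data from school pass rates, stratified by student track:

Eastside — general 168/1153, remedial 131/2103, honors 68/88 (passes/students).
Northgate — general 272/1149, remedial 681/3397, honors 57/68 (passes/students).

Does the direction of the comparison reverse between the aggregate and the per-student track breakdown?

General: Eastside 168/1153 = 14.6%, Northgate 272/1149 = 23.7% → Northgate
Remedial: Eastside 131/2103 = 6.2%, Northgate 681/3397 = 20.0% → Northgate
Honors: Eastside 68/88 = 77.3%, Northgate 57/68 = 83.8% → Northgate
Overall: Eastside 367/3344 = 11.0%, Northgate 1010/4614 = 21.9% → Northgate
Northgate wins overall and in every student group — no reversal.

No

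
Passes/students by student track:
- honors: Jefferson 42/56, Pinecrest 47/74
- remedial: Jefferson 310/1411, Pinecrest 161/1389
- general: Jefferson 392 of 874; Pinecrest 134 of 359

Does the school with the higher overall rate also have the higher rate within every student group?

Yes

Honors: Jefferson 42/56 = 75.0%, Pinecrest 47/74 = 63.5% → Jefferson
Remedial: Jefferson 310/1411 = 22.0%, Pinecrest 161/1389 = 11.6% → Jefferson
General: Jefferson 392/874 = 44.9%, Pinecrest 134/359 = 37.3% → Jefferson
Overall: Jefferson 744/2341 = 31.8%, Pinecrest 342/1822 = 18.8% → Jefferson
Jefferson wins overall and in every student group — no reversal.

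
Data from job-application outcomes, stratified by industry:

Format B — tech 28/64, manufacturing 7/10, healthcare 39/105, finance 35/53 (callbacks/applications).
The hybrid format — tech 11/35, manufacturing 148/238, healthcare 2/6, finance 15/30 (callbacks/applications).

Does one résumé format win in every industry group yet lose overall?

Tech: Format B 28/64 = 43.8%, the hybrid format 11/35 = 31.4% → Format B
Manufacturing: Format B 7/10 = 70.0%, the hybrid format 148/238 = 62.2% → Format B
Healthcare: Format B 39/105 = 37.1%, the hybrid format 2/6 = 33.3% → Format B
Finance: Format B 35/53 = 66.0%, the hybrid format 15/30 = 50.0% → Format B
Overall: Format B 109/232 = 47.0%, the hybrid format 176/309 = 57.0% → the hybrid format
Format B wins each industry group but the hybrid format wins overall — the comparison reverses. Format B's applications skew toward healthcare, which has a lower base rate.

Yes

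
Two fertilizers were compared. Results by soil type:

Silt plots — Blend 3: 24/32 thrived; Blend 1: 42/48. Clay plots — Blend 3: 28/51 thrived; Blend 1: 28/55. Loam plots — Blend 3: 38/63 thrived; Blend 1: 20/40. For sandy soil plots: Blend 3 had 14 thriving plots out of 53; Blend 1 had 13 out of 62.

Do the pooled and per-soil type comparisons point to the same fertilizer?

Silt: Blend 3 24/32 = 75.0%, Blend 1 42/48 = 87.5% → Blend 1
Clay: Blend 3 28/51 = 54.9%, Blend 1 28/55 = 50.9% → Blend 3
Loam: Blend 3 38/63 = 60.3%, Blend 1 20/40 = 50.0% → Blend 3
Sandy soil: Blend 3 14/53 = 26.4%, Blend 1 13/62 = 21.0% → Blend 3
Overall: Blend 3 104/199 = 52.3%, Blend 1 103/205 = 50.2% → Blend 3
Neither sweeps: Blend 3 wins 3 of 4 groups, Blend 1 wins 1. Blend 3 wins overall but not every group — no Simpson reversal.

No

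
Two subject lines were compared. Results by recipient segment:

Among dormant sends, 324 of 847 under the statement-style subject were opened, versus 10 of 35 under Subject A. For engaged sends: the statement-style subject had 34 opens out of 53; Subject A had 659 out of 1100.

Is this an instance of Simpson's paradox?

Yes

Dormant: the statement-style subject 324/847 = 38.3%, Subject A 10/35 = 28.6% → the statement-style subject
Engaged: the statement-style subject 34/53 = 64.2%, Subject A 659/1100 = 59.9% → the statement-style subject
Overall: the statement-style subject 358/900 = 39.8%, Subject A 669/1135 = 58.9% → Subject A
The statement-style subject wins each recipient group but Subject A wins overall — the comparison reverses. The statement-style subject's sends skew toward dormant, which has a lower base rate.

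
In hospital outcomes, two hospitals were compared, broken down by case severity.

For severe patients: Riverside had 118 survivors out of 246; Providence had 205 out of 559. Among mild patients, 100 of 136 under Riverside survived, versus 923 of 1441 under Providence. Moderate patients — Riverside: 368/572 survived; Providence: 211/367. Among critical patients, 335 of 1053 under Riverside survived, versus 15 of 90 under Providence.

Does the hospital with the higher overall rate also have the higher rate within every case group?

Severe: Riverside 118/246 = 48.0%, Providence 205/559 = 36.7% → Riverside
Mild: Riverside 100/136 = 73.5%, Providence 923/1441 = 64.1% → Riverside
Moderate: Riverside 368/572 = 64.3%, Providence 211/367 = 57.5% → Riverside
Critical: Riverside 335/1053 = 31.8%, Providence 15/90 = 16.7% → Riverside
Overall: Riverside 921/2007 = 45.9%, Providence 1354/2457 = 55.1% → Providence
Riverside wins each case group but Providence wins overall — the comparison reverses. Riverside's patients skew toward critical, which has a lower base rate.

No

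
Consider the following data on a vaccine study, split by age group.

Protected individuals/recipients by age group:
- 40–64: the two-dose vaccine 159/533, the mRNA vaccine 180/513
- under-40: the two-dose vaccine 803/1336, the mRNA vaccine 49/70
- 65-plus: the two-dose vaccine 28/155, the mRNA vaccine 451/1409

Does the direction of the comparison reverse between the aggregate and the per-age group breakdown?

40–64: the two-dose vaccine 159/533 = 29.8%, the mRNA vaccine 180/513 = 35.1% → the mRNA vaccine
Under-40: the two-dose vaccine 803/1336 = 60.1%, the mRNA vaccine 49/70 = 70.0% → the mRNA vaccine
65-plus: the two-dose vaccine 28/155 = 18.1%, the mRNA vaccine 451/1409 = 32.0% → the mRNA vaccine
Overall: the two-dose vaccine 990/2024 = 48.9%, the mRNA vaccine 680/1992 = 34.1% → the two-dose vaccine
The mRNA vaccine wins each age group but the two-dose vaccine wins overall — the comparison reverses. The mRNA vaccine's recipients skew toward 65-plus, which has a lower base rate.

Yes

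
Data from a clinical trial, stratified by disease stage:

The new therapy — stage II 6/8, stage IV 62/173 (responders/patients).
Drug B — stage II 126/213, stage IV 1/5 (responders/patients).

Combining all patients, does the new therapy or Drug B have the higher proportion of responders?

Stage II: the new therapy 6/8 = 75.0%, Drug B 126/213 = 59.2% → the new therapy
Stage IV: the new therapy 62/173 = 35.8%, Drug B 1/5 = 20.0% → the new therapy
Overall: the new therapy 68/181 = 37.6%, Drug B 127/218 = 58.3% → Drug B
(The new therapy wins every disease group but Drug B wins overall — the new therapy's patients skew toward the low-rate stage IV group.)

Drug B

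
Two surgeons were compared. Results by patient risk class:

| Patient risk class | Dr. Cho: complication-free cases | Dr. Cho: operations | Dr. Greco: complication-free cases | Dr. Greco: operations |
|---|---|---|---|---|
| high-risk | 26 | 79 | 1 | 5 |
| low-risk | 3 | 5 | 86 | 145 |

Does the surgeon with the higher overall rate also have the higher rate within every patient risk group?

No

High-risk: Dr. Cho 26/79 = 32.9%, Dr. Greco 1/5 = 20.0% → Dr. Cho
Low-risk: Dr. Cho 3/5 = 60.0%, Dr. Greco 86/145 = 59.3% → Dr. Cho
Overall: Dr. Cho 29/84 = 34.5%, Dr. Greco 87/150 = 58.0% → Dr. Greco
Dr. Cho wins each patient risk group but Dr. Greco wins overall — the comparison reverses. Dr. Cho's operations skew toward high-risk, which has a lower base rate.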